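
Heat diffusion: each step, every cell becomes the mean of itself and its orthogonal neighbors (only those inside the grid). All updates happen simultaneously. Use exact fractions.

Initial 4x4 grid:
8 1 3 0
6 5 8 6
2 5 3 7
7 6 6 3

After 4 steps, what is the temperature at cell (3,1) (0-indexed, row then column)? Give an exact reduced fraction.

Answer: 45413/9000

Derivation:
Step 1: cell (3,1) = 6
Step 2: cell (3,1) = 197/40
Step 3: cell (3,1) = 313/60
Step 4: cell (3,1) = 45413/9000
Full grid after step 4:
  50527/10800 13073/2880 20591/4800 30667/7200
  70381/14400 141493/30000 278819/60000 32441/7200
  359009/72000 60437/12000 88031/18000 533359/108000
  4427/864 45413/9000 69263/13500 32549/6480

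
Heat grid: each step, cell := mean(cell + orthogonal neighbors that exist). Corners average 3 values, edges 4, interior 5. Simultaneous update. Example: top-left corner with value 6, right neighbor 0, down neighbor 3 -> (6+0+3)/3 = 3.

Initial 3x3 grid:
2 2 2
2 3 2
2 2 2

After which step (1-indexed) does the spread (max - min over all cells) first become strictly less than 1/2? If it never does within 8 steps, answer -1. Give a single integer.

Step 1: max=9/4, min=2, spread=1/4
  -> spread < 1/2 first at step 1
Step 2: max=56/25, min=169/80, spread=51/400
Step 3: max=10423/4800, min=767/360, spread=589/14400
Step 4: max=64943/30000, min=617081/288000, spread=31859/1440000
Step 5: max=37251607/17280000, min=3864721/1800000, spread=751427/86400000
Step 6: max=232634687/108000000, min=2228663129/1036800000, spread=23149331/5184000000
Step 7: max=133898654263/62208000000, min=13934931889/6480000000, spread=616540643/311040000000
Step 8: max=836712453983/388800000000, min=8028892008761/3732480000000, spread=17737747379/18662400000000

Answer: 1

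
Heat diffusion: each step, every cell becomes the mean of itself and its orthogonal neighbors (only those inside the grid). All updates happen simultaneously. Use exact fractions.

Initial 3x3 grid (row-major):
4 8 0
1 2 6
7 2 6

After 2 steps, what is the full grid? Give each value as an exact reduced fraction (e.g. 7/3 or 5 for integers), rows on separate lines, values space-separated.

After step 1:
  13/3 7/2 14/3
  7/2 19/5 7/2
  10/3 17/4 14/3
After step 2:
  34/9 163/40 35/9
  449/120 371/100 499/120
  133/36 321/80 149/36

Answer: 34/9 163/40 35/9
449/120 371/100 499/120
133/36 321/80 149/36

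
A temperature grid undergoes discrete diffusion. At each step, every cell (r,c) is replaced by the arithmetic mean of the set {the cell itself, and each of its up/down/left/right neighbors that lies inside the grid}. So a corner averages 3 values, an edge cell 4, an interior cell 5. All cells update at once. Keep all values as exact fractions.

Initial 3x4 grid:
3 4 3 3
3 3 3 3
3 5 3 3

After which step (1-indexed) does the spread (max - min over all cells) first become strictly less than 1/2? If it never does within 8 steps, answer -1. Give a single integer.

Answer: 3

Derivation:
Step 1: max=11/3, min=3, spread=2/3
Step 2: max=107/30, min=3, spread=17/30
Step 3: max=466/135, min=221/72, spread=413/1080
  -> spread < 1/2 first at step 3
Step 4: max=13681/4050, min=9391/3000, spread=20063/81000
Step 5: max=3278471/972000, min=1019647/324000, spread=21953/97200
Step 6: max=97488677/29160000, min=7720771/2430000, spread=193577/1166400
Step 7: max=5828873443/1749600000, min=930146953/291600000, spread=9919669/69984000
Step 8: max=348130244387/104976000000, min=7009935469/2187000000, spread=18645347/167961600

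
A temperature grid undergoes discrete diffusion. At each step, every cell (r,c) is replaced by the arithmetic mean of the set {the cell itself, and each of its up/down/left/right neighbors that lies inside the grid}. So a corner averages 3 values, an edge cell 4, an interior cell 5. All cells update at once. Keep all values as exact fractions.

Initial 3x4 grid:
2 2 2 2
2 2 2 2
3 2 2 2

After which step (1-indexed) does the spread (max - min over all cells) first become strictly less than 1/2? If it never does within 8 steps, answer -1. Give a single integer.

Answer: 1

Derivation:
Step 1: max=7/3, min=2, spread=1/3
  -> spread < 1/2 first at step 1
Step 2: max=41/18, min=2, spread=5/18
Step 3: max=473/216, min=2, spread=41/216
Step 4: max=56057/25920, min=2, spread=4217/25920
Step 5: max=3319549/1555200, min=14479/7200, spread=38417/311040
Step 6: max=197824211/93312000, min=290597/144000, spread=1903471/18662400
Step 7: max=11798429089/5598720000, min=8755759/4320000, spread=18038617/223948800
Step 8: max=705114582851/335923200000, min=790526759/388800000, spread=883978523/13436928000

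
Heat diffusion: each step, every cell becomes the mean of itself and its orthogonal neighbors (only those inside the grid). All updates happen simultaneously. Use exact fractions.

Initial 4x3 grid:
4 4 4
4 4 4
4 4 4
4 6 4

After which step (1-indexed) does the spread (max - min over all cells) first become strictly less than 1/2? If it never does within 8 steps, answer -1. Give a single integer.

Step 1: max=14/3, min=4, spread=2/3
Step 2: max=547/120, min=4, spread=67/120
Step 3: max=4757/1080, min=4, spread=437/1080
  -> spread < 1/2 first at step 3
Step 4: max=1885531/432000, min=2009/500, spread=29951/86400
Step 5: max=16767821/3888000, min=13658/3375, spread=206761/777600
Step 6: max=6676995571/1555200000, min=10965671/2700000, spread=14430763/62208000
Step 7: max=398355741689/93312000000, min=881652727/216000000, spread=139854109/746496000
Step 8: max=23817351890251/5598720000000, min=79611228977/19440000000, spread=7114543559/44789760000

Answer: 3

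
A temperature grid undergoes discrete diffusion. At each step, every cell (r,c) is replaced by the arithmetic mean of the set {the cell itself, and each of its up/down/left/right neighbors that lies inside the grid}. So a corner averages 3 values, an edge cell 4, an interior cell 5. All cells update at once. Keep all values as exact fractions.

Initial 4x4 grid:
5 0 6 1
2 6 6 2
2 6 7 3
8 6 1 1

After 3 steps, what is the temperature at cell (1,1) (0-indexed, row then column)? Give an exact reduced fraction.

Answer: 24557/6000

Derivation:
Step 1: cell (1,1) = 4
Step 2: cell (1,1) = 114/25
Step 3: cell (1,1) = 24557/6000
Full grid after step 3:
  1519/432 6947/1800 437/120 2573/720
  29513/7200 24557/6000 8291/2000 557/160
  6541/1440 28163/6000 24271/6000 25489/7200
  10589/2160 667/144 14507/3600 7081/2160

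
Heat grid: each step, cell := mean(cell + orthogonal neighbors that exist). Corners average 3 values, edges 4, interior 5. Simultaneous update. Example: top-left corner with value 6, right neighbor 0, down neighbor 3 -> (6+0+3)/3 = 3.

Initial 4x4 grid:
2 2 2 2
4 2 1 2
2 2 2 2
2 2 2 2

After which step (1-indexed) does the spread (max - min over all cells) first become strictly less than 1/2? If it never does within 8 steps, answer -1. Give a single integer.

Answer: 3

Derivation:
Step 1: max=8/3, min=7/4, spread=11/12
Step 2: max=37/15, min=11/6, spread=19/30
Step 3: max=5047/2160, min=4481/2400, spread=10141/21600
  -> spread < 1/2 first at step 3
Step 4: max=29249/12960, min=20413/10800, spread=23767/64800
Step 5: max=4307023/1944000, min=4141937/2160000, spread=5792797/19440000
Step 6: max=127101193/58320000, min=125559881/64800000, spread=140973001/583200000
Step 7: max=3769410847/1749600000, min=3801120881/1944000000, spread=3484020541/17496000000
Step 8: max=22403775701/10497600000, min=114890057093/58320000000, spread=86178271213/524880000000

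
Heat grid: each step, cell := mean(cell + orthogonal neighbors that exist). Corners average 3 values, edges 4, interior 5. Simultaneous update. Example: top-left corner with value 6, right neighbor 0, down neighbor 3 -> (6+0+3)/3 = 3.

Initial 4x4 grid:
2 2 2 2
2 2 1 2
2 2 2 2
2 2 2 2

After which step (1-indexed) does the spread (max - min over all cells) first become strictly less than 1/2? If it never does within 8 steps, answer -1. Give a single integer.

Step 1: max=2, min=7/4, spread=1/4
  -> spread < 1/2 first at step 1
Step 2: max=2, min=89/50, spread=11/50
Step 3: max=2, min=4433/2400, spread=367/2400
Step 4: max=1187/600, min=20029/10800, spread=1337/10800
Step 5: max=35531/18000, min=606331/324000, spread=33227/324000
Step 6: max=211951/108000, min=18225673/9720000, spread=849917/9720000
Step 7: max=3171467/1620000, min=549485653/291600000, spread=21378407/291600000
Step 8: max=948311657/486000000, min=16529537629/8748000000, spread=540072197/8748000000

Answer: 1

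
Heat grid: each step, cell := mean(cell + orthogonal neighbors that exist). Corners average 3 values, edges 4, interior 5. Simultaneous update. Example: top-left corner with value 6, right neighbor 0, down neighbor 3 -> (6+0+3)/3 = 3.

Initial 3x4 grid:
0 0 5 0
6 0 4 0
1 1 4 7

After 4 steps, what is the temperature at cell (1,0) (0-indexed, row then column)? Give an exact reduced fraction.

Step 1: cell (1,0) = 7/4
Step 2: cell (1,0) = 517/240
Step 3: cell (1,0) = 27551/14400
Step 4: cell (1,0) = 1798429/864000
Full grid after step 4:
  9083/4800 4117/2000 29611/13500 314141/129600
  1798429/864000 777311/360000 909211/360000 2272889/864000
  280541/129600 66017/27000 145069/54000 378041/129600

Answer: 1798429/864000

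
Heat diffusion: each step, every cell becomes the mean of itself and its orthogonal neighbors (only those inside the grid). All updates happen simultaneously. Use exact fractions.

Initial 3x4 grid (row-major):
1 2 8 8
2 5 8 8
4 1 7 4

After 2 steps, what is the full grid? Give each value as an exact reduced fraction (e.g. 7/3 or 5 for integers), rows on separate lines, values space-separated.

After step 1:
  5/3 4 13/2 8
  3 18/5 36/5 7
  7/3 17/4 5 19/3
After step 2:
  26/9 473/120 257/40 43/6
  53/20 441/100 293/50 107/15
  115/36 911/240 1367/240 55/9

Answer: 26/9 473/120 257/40 43/6
53/20 441/100 293/50 107/15
115/36 911/240 1367/240 55/9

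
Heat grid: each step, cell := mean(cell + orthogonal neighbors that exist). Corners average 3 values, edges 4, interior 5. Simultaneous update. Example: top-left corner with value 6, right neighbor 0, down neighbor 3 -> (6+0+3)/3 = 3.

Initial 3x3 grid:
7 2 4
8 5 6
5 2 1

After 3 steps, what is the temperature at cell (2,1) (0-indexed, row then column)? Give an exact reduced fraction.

Answer: 6693/1600

Derivation:
Step 1: cell (2,1) = 13/4
Step 2: cell (2,1) = 317/80
Step 3: cell (2,1) = 6693/1600
Full grid after step 3:
  11191/2160 33931/7200 1531/360
  72737/14400 1684/375 4801/1200
  189/40 6693/1600 2707/720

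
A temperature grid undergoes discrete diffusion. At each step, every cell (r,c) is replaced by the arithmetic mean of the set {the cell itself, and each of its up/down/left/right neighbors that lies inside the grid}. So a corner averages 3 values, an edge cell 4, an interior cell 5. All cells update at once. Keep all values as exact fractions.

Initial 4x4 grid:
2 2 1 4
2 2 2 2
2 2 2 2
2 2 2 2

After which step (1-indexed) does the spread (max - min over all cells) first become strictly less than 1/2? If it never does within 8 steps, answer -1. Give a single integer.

Step 1: max=5/2, min=7/4, spread=3/4
Step 2: max=85/36, min=191/100, spread=203/450
  -> spread < 1/2 first at step 2
Step 3: max=7879/3600, min=587/300, spread=167/720
Step 4: max=70189/32400, min=10609/5400, spread=1307/6480
Step 5: max=2060887/972000, min=534419/270000, spread=684893/4860000
Step 6: max=61392223/29160000, min=429817/216000, spread=210433/1822500
Step 7: max=1825663219/874800000, min=33676/16875, spread=79899379/874800000
Step 8: max=54511462939/26244000000, min=9718476331/4860000000, spread=5079226879/65610000000

Answer: 2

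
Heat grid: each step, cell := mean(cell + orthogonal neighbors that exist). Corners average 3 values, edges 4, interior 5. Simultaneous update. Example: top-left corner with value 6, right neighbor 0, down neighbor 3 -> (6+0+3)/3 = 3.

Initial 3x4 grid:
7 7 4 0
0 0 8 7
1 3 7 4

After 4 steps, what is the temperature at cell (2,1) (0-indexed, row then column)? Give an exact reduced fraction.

Answer: 786401/216000

Derivation:
Step 1: cell (2,1) = 11/4
Step 2: cell (2,1) = 791/240
Step 3: cell (2,1) = 24833/7200
Step 4: cell (2,1) = 786401/216000
Full grid after step 4:
  233113/64800 865651/216000 956611/216000 604331/129600
  39787/12000 56689/15000 1604711/360000 4118929/864000
  199913/64800 786401/216000 317287/72000 69659/14400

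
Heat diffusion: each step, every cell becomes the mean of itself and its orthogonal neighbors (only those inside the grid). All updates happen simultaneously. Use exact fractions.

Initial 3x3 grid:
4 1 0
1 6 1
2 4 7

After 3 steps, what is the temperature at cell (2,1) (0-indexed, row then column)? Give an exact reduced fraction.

Answer: 51547/14400

Derivation:
Step 1: cell (2,1) = 19/4
Step 2: cell (2,1) = 821/240
Step 3: cell (2,1) = 51547/14400
Full grid after step 3:
  433/180 37247/14400 5041/2160
  43297/14400 5613/2000 22411/7200
  847/270 51547/14400 2447/720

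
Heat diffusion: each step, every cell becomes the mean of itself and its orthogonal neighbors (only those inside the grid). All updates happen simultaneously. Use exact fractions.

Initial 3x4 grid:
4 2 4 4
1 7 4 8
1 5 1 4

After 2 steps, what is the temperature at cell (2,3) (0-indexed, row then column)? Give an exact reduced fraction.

Answer: 77/18

Derivation:
Step 1: cell (2,3) = 13/3
Step 2: cell (2,3) = 77/18
Full grid after step 2:
  59/18 833/240 1073/240 83/18
  703/240 98/25 103/25 73/15
  109/36 197/60 121/30 77/18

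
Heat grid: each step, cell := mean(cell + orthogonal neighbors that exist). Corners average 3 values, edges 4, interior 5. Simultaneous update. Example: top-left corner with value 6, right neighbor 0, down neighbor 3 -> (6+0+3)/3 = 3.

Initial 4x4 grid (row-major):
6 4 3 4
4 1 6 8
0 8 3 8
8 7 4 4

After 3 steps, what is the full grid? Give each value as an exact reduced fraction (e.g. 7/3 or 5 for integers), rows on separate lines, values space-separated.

Answer: 4373/1080 28621/7200 11287/2400 99/20
28441/7200 13523/3000 93/20 12917/2400
3833/800 573/125 15907/3000 38183/7200
221/45 12829/2400 37103/7200 5989/1080

Derivation:
After step 1:
  14/3 7/2 17/4 5
  11/4 23/5 21/5 13/2
  5 19/5 29/5 23/4
  5 27/4 9/2 16/3
After step 2:
  131/36 1021/240 339/80 21/4
  1021/240 377/100 507/100 429/80
  331/80 519/100 481/100 1403/240
  67/12 401/80 1343/240 187/36
After step 3:
  4373/1080 28621/7200 11287/2400 99/20
  28441/7200 13523/3000 93/20 12917/2400
  3833/800 573/125 15907/3000 38183/7200
  221/45 12829/2400 37103/7200 5989/1080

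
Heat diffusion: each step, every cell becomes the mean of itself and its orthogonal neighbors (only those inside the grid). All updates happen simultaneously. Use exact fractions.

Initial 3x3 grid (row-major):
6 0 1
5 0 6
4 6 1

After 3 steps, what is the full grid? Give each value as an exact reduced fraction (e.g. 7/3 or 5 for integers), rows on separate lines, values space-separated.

Answer: 3527/1080 12721/4800 5639/2160
48863/14400 19631/6000 4861/1800
1399/360 48463/14400 7139/2160

Derivation:
After step 1:
  11/3 7/4 7/3
  15/4 17/5 2
  5 11/4 13/3
After step 2:
  55/18 223/80 73/36
  949/240 273/100 181/60
  23/6 929/240 109/36
After step 3:
  3527/1080 12721/4800 5639/2160
  48863/14400 19631/6000 4861/1800
  1399/360 48463/14400 7139/2160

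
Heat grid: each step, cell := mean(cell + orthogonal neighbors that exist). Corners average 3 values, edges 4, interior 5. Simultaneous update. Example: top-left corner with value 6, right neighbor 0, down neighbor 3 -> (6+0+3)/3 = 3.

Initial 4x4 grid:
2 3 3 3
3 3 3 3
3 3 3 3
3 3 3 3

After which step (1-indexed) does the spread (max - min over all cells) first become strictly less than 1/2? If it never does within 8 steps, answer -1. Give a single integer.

Answer: 1

Derivation:
Step 1: max=3, min=8/3, spread=1/3
  -> spread < 1/2 first at step 1
Step 2: max=3, min=49/18, spread=5/18
Step 3: max=3, min=607/216, spread=41/216
Step 4: max=3, min=18397/6480, spread=1043/6480
Step 5: max=3, min=557647/194400, spread=25553/194400
Step 6: max=53921/18000, min=16824541/5832000, spread=645863/5832000
Step 7: max=359029/120000, min=507238309/174960000, spread=16225973/174960000
Step 8: max=161299/54000, min=15268922017/5248800000, spread=409340783/5248800000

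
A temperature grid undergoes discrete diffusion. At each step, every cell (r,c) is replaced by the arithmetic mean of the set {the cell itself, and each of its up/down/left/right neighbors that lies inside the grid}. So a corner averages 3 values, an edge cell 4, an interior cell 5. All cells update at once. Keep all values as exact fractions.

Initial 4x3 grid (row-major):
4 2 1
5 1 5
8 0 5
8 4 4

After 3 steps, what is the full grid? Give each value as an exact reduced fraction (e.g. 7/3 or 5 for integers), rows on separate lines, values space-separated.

Answer: 7291/2160 2659/900 2963/1080
27967/7200 19931/6000 11021/3600
32587/7200 8077/2000 1607/450
10771/2160 1769/400 4393/1080

Derivation:
After step 1:
  11/3 2 8/3
  9/2 13/5 3
  21/4 18/5 7/2
  20/3 4 13/3
After step 2:
  61/18 41/15 23/9
  961/240 157/50 353/120
  1201/240 379/100 433/120
  191/36 93/20 71/18
After step 3:
  7291/2160 2659/900 2963/1080
  27967/7200 19931/6000 11021/3600
  32587/7200 8077/2000 1607/450
  10771/2160 1769/400 4393/1080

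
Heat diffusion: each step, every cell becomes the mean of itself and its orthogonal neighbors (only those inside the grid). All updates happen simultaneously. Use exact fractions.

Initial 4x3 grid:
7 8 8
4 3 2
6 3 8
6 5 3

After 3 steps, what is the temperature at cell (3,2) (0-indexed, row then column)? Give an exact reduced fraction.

Answer: 1043/216

Derivation:
Step 1: cell (3,2) = 16/3
Step 2: cell (3,2) = 163/36
Step 3: cell (3,2) = 1043/216
Full grid after step 3:
  2401/432 8179/1440 263/48
  7639/1440 3011/600 831/160
  6989/1440 1969/400 6709/1440
  271/54 4531/960 1043/216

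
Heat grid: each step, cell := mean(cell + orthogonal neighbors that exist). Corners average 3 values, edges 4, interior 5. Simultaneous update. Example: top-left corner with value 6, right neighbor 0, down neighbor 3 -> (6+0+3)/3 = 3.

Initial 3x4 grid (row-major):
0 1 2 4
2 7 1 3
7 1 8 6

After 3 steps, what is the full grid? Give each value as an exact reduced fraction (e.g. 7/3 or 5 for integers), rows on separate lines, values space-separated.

After step 1:
  1 5/2 2 3
  4 12/5 21/5 7/2
  10/3 23/4 4 17/3
After step 2:
  5/2 79/40 117/40 17/6
  161/60 377/100 161/50 491/120
  157/36 929/240 1177/240 79/18
After step 3:
  859/360 1117/400 1643/600 197/60
  11983/3600 18623/6000 22693/6000 26161/7200
  7859/2160 30431/7200 29491/7200 9637/2160

Answer: 859/360 1117/400 1643/600 197/60
11983/3600 18623/6000 22693/6000 26161/7200
7859/2160 30431/7200 29491/7200 9637/2160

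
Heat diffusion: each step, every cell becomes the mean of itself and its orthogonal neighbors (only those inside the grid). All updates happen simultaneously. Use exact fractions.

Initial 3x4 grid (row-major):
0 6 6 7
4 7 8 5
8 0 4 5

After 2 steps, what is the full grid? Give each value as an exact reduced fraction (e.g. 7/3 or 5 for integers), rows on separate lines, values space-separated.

Answer: 77/18 119/24 47/8 19/3
205/48 101/20 113/20 275/48
9/2 9/2 59/12 91/18

Derivation:
After step 1:
  10/3 19/4 27/4 6
  19/4 5 6 25/4
  4 19/4 17/4 14/3
After step 2:
  77/18 119/24 47/8 19/3
  205/48 101/20 113/20 275/48
  9/2 9/2 59/12 91/18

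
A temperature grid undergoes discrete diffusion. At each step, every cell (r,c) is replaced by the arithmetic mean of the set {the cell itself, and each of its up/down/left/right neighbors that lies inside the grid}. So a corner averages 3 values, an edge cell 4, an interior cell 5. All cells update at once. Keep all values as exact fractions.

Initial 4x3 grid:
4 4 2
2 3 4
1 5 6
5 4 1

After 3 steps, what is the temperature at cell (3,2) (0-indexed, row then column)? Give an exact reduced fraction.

Answer: 4049/1080

Derivation:
Step 1: cell (3,2) = 11/3
Step 2: cell (3,2) = 137/36
Step 3: cell (3,2) = 4049/1080
Full grid after step 3:
  431/135 47633/14400 1889/540
  23039/7200 20737/6000 25739/7200
  24329/7200 7089/2000 26929/7200
  3709/1080 5827/1600 4049/1080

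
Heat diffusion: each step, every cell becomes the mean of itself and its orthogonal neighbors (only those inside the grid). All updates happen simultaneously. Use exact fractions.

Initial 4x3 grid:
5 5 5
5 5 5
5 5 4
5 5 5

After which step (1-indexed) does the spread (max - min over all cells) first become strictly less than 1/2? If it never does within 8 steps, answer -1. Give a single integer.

Step 1: max=5, min=14/3, spread=1/3
  -> spread < 1/2 first at step 1
Step 2: max=5, min=569/120, spread=31/120
Step 3: max=5, min=5189/1080, spread=211/1080
Step 4: max=8953/1800, min=523103/108000, spread=14077/108000
Step 5: max=536317/108000, min=4719593/972000, spread=5363/48600
Step 6: max=297131/60000, min=142059191/29160000, spread=93859/1166400
Step 7: max=480663533/97200000, min=8537725519/1749600000, spread=4568723/69984000
Step 8: max=14398381111/2916000000, min=513099564371/104976000000, spread=8387449/167961600

Answer: 1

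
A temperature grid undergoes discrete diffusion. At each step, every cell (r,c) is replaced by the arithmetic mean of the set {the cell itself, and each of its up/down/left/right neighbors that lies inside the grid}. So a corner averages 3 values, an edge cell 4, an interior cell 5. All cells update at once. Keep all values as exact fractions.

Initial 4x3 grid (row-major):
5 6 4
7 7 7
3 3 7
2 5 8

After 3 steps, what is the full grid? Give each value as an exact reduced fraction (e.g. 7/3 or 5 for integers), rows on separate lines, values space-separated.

Answer: 805/144 8249/1440 635/108
841/160 1339/240 4237/720
6721/1440 417/80 2069/360
1891/432 2357/480 301/54

Derivation:
After step 1:
  6 11/2 17/3
  11/2 6 25/4
  15/4 5 25/4
  10/3 9/2 20/3
After step 2:
  17/3 139/24 209/36
  85/16 113/20 145/24
  211/48 51/10 145/24
  139/36 39/8 209/36
After step 3:
  805/144 8249/1440 635/108
  841/160 1339/240 4237/720
  6721/1440 417/80 2069/360
  1891/432 2357/480 301/54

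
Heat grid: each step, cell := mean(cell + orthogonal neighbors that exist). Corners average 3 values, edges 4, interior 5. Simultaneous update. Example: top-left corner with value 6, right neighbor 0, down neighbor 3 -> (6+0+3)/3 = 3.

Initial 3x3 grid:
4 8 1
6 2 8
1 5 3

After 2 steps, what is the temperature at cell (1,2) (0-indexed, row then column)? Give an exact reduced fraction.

Step 1: cell (1,2) = 7/2
Step 2: cell (1,2) = 203/40
Full grid after step 2:
  13/3 1273/240 155/36
  381/80 381/100 203/40
  10/3 1073/240 139/36

Answer: 203/40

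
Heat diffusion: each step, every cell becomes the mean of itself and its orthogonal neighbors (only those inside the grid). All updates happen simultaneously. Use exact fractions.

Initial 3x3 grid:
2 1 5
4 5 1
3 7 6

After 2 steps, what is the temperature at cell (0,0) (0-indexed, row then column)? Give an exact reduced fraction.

Step 1: cell (0,0) = 7/3
Step 2: cell (0,0) = 109/36
Full grid after step 2:
  109/36 691/240 59/18
  141/40 397/100 297/80
  161/36 1091/240 85/18

Answer: 109/36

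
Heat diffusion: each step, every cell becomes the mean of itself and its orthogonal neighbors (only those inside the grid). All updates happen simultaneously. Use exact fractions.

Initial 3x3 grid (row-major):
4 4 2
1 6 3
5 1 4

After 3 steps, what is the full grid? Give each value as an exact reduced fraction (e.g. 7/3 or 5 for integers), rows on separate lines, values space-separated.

After step 1:
  3 4 3
  4 3 15/4
  7/3 4 8/3
After step 2:
  11/3 13/4 43/12
  37/12 15/4 149/48
  31/9 3 125/36
After step 3:
  10/3 57/16 53/16
  251/72 259/80 2003/576
  343/108 41/12 1379/432

Answer: 10/3 57/16 53/16
251/72 259/80 2003/576
343/108 41/12 1379/432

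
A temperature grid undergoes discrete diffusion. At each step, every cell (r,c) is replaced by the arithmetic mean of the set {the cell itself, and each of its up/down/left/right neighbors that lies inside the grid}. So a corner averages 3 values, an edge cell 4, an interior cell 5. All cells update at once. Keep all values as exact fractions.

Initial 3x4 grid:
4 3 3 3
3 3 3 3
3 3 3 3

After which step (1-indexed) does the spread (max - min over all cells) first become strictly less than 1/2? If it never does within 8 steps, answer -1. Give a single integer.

Step 1: max=10/3, min=3, spread=1/3
  -> spread < 1/2 first at step 1
Step 2: max=59/18, min=3, spread=5/18
Step 3: max=689/216, min=3, spread=41/216
Step 4: max=81977/25920, min=3, spread=4217/25920
Step 5: max=4874749/1555200, min=21679/7200, spread=38417/311040
Step 6: max=291136211/93312000, min=434597/144000, spread=1903471/18662400
Step 7: max=17397149089/5598720000, min=13075759/4320000, spread=18038617/223948800
Step 8: max=1041037782851/335923200000, min=1179326759/388800000, spread=883978523/13436928000

Answer: 1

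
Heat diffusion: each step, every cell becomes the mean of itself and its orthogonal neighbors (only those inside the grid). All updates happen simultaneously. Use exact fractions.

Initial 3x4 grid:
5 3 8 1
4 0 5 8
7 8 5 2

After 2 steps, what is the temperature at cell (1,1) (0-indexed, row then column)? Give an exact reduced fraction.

Answer: 111/25

Derivation:
Step 1: cell (1,1) = 4
Step 2: cell (1,1) = 111/25
Full grid after step 2:
  4 65/16 1147/240 167/36
  55/12 111/25 449/100 149/30
  46/9 61/12 101/20 14/3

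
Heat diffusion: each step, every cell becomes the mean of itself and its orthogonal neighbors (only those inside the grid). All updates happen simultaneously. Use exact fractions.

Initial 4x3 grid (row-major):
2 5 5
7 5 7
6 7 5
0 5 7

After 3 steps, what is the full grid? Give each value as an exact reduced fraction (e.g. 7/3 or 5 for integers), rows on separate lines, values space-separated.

Answer: 10837/2160 73021/14400 11737/2160
1124/225 32759/6000 20009/3600
2263/450 31769/6000 20729/3600
10231/2160 74311/14400 11791/2160

Derivation:
After step 1:
  14/3 17/4 17/3
  5 31/5 11/2
  5 28/5 13/2
  11/3 19/4 17/3
After step 2:
  167/36 1247/240 185/36
  313/60 531/100 179/30
  289/60 561/100 349/60
  161/36 1181/240 203/36
After step 3:
  10837/2160 73021/14400 11737/2160
  1124/225 32759/6000 20009/3600
  2263/450 31769/6000 20729/3600
  10231/2160 74311/14400 11791/2160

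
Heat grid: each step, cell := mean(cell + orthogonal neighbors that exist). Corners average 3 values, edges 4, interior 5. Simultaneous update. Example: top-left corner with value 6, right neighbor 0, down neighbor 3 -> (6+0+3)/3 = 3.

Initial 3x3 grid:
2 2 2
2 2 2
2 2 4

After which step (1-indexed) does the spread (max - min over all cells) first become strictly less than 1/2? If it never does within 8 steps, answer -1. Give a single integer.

Answer: 3

Derivation:
Step 1: max=8/3, min=2, spread=2/3
Step 2: max=23/9, min=2, spread=5/9
Step 3: max=257/108, min=2, spread=41/108
  -> spread < 1/2 first at step 3
Step 4: max=15091/6480, min=371/180, spread=347/1296
Step 5: max=884537/388800, min=3757/1800, spread=2921/15552
Step 6: max=52484539/23328000, min=457483/216000, spread=24611/186624
Step 7: max=3118082033/1399680000, min=10376741/4860000, spread=207329/2239488
Step 8: max=185991552451/83980800000, min=557201599/259200000, spread=1746635/26873856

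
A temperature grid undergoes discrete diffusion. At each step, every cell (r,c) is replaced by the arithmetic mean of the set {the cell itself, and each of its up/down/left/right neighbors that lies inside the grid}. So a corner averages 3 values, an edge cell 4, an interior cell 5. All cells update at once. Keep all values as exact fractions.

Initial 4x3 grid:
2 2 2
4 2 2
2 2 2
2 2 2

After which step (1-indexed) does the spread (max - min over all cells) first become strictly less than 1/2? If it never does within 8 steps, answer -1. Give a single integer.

Step 1: max=8/3, min=2, spread=2/3
Step 2: max=151/60, min=2, spread=31/60
Step 3: max=1291/540, min=2, spread=211/540
  -> spread < 1/2 first at step 3
Step 4: max=124897/54000, min=1847/900, spread=14077/54000
Step 5: max=1112407/486000, min=111683/54000, spread=5363/24300
Step 6: max=32900809/14580000, min=62869/30000, spread=93859/583200
Step 7: max=1959874481/874800000, min=102536467/48600000, spread=4568723/34992000
Step 8: max=116756435629/52488000000, min=3097618889/1458000000, spread=8387449/83980800

Answer: 3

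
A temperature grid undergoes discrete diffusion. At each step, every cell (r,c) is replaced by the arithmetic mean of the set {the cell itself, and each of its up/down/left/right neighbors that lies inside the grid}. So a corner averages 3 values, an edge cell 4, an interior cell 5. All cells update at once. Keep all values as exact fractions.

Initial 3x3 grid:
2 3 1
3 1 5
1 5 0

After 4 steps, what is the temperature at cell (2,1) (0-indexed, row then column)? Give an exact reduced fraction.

Answer: 2213681/864000

Derivation:
Step 1: cell (2,1) = 7/4
Step 2: cell (2,1) = 689/240
Step 3: cell (2,1) = 33823/14400
Step 4: cell (2,1) = 2213681/864000
Full grid after step 4:
  151009/64800 2152681/864000 51703/21600
  2152681/864000 71081/30000 2213681/864000
  51703/21600 2213681/864000 159209/64800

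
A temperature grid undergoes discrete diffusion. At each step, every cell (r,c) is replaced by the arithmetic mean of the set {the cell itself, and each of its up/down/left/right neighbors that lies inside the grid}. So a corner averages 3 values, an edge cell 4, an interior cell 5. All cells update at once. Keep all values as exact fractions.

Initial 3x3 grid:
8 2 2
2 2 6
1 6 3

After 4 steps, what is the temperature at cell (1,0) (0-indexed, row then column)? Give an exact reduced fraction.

Step 1: cell (1,0) = 13/4
Step 2: cell (1,0) = 277/80
Step 3: cell (1,0) = 16139/4800
Step 4: cell (1,0) = 111037/32000
Full grid after step 4:
  5537/1600 1530937/432000 458497/129600
  111037/32000 313297/90000 3119999/864000
  147049/43200 254677/72000 154649/43200

Answer: 111037/32000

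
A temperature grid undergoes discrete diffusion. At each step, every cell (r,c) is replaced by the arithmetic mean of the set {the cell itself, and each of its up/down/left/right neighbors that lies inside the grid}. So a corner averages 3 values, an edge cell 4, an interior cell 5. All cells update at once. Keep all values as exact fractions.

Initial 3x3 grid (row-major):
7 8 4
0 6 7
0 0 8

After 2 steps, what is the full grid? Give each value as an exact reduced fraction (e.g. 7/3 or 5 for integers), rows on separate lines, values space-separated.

Answer: 29/6 1307/240 113/18
249/80 469/100 1307/240
9/4 127/40 59/12

Derivation:
After step 1:
  5 25/4 19/3
  13/4 21/5 25/4
  0 7/2 5
After step 2:
  29/6 1307/240 113/18
  249/80 469/100 1307/240
  9/4 127/40 59/12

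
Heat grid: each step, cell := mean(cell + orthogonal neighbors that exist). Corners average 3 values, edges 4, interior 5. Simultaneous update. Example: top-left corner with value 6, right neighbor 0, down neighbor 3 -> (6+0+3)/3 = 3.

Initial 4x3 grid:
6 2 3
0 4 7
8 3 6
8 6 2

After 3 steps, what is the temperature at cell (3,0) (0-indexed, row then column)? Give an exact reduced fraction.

Step 1: cell (3,0) = 22/3
Step 2: cell (3,0) = 101/18
Step 3: cell (3,0) = 749/135
Full grid after step 3:
  487/135 56387/14400 2839/720
  31111/7200 12149/3000 2653/600
  34931/7200 4963/1000 16403/3600
  749/135 8123/1600 10849/2160

Answer: 749/135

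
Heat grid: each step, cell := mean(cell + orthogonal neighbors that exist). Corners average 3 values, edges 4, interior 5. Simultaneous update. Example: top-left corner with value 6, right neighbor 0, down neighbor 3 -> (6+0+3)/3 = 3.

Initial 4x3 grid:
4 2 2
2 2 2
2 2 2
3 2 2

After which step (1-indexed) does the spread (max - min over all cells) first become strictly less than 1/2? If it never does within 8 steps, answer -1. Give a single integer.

Answer: 3

Derivation:
Step 1: max=8/3, min=2, spread=2/3
Step 2: max=23/9, min=2, spread=5/9
Step 3: max=1037/432, min=491/240, spread=383/1080
  -> spread < 1/2 first at step 3
Step 4: max=7613/3240, min=15043/7200, spread=16873/64800
Step 5: max=1790431/777600, min=1094059/518400, spread=59737/311040
Step 6: max=106226639/46656000, min=66116641/31104000, spread=2820671/18662400
Step 7: max=6315850921/2799360000, min=1331490713/622080000, spread=25931417/223948800
Step 8: max=376652242739/167961600000, min=240904940801/111974400000, spread=1223586523/13436928000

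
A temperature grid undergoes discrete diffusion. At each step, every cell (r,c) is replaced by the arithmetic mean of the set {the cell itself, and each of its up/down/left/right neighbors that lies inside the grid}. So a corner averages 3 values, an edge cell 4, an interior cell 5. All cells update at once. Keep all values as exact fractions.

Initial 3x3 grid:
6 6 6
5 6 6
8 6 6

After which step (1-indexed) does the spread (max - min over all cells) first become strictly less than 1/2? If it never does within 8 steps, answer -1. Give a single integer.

Step 1: max=13/2, min=17/3, spread=5/6
Step 2: max=229/36, min=88/15, spread=89/180
  -> spread < 1/2 first at step 2
Step 3: max=44633/7200, min=1069/180, spread=1873/7200
Step 4: max=798781/129600, min=322597/54000, spread=122741/648000
Step 5: max=158606897/25920000, min=431879/72000, spread=3130457/25920000
Step 6: max=2848547029/466560000, min=292632637/48600000, spread=196368569/2332800000
Step 7: max=170450870063/27993600000, min=14067899849/2332800000, spread=523543/8957952
Step 8: max=10214980378861/1679616000000, min=140917568413/23328000000, spread=4410589/107495424

Answer: 2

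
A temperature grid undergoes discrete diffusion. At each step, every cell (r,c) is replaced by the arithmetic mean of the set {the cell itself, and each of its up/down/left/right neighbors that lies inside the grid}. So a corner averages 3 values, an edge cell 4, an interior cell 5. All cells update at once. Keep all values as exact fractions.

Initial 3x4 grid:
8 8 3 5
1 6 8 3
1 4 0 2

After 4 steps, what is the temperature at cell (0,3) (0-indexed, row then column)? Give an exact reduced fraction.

Step 1: cell (0,3) = 11/3
Step 2: cell (0,3) = 85/18
Step 3: cell (0,3) = 1895/432
Step 4: cell (0,3) = 145367/32400
Full grid after step 4:
  313729/64800 1072903/216000 1009963/216000 145367/32400
  117731/27000 193381/45000 766649/180000 1700191/432000
  8977/2400 90517/24000 775213/216000 14599/4050

Answer: 145367/32400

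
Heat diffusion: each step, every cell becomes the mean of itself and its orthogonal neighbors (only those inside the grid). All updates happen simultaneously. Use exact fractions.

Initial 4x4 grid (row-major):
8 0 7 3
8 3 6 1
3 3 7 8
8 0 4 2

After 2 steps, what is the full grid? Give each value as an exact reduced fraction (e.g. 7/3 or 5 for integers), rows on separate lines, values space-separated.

Answer: 46/9 107/24 509/120 73/18
61/12 22/5 229/50 131/30
67/15 441/100 427/100 289/60
155/36 52/15 259/60 149/36

Derivation:
After step 1:
  16/3 9/2 4 11/3
  11/2 4 24/5 9/2
  11/2 16/5 28/5 9/2
  11/3 15/4 13/4 14/3
After step 2:
  46/9 107/24 509/120 73/18
  61/12 22/5 229/50 131/30
  67/15 441/100 427/100 289/60
  155/36 52/15 259/60 149/36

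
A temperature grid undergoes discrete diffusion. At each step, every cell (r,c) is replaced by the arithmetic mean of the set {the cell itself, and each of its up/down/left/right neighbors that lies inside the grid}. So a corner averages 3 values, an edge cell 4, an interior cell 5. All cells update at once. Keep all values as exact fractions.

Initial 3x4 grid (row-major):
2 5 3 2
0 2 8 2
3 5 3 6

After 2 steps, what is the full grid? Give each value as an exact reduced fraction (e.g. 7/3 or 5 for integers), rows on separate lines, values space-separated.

After step 1:
  7/3 3 9/2 7/3
  7/4 4 18/5 9/2
  8/3 13/4 11/2 11/3
After step 2:
  85/36 83/24 403/120 34/9
  43/16 78/25 221/50 141/40
  23/9 185/48 961/240 41/9

Answer: 85/36 83/24 403/120 34/9
43/16 78/25 221/50 141/40
23/9 185/48 961/240 41/9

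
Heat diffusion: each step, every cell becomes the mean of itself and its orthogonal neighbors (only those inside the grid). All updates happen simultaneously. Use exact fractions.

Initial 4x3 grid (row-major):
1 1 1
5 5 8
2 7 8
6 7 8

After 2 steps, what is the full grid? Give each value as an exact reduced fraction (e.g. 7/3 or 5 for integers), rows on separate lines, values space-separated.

Answer: 91/36 193/60 65/18
947/240 87/20 1307/240
381/80 123/20 1603/240
17/3 191/30 269/36

Derivation:
After step 1:
  7/3 2 10/3
  13/4 26/5 11/2
  5 29/5 31/4
  5 7 23/3
After step 2:
  91/36 193/60 65/18
  947/240 87/20 1307/240
  381/80 123/20 1603/240
  17/3 191/30 269/36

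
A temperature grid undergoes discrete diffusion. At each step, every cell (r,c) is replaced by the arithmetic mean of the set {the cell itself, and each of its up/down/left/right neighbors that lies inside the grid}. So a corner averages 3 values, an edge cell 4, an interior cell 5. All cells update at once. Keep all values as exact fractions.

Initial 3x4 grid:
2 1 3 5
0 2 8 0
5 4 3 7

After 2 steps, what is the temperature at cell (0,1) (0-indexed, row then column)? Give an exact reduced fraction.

Answer: 41/16

Derivation:
Step 1: cell (0,1) = 2
Step 2: cell (0,1) = 41/16
Full grid after step 2:
  7/4 41/16 727/240 143/36
  37/16 279/100 419/100 71/20
  35/12 15/4 233/60 83/18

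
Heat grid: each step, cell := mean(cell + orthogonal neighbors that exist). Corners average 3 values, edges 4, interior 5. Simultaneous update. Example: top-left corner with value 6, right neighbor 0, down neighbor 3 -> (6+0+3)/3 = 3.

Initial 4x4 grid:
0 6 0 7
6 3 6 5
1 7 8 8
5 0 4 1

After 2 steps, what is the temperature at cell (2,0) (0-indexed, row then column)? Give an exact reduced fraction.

Answer: 261/80

Derivation:
Step 1: cell (2,0) = 19/4
Step 2: cell (2,0) = 261/80
Full grid after step 2:
  35/12 83/20 77/20 61/12
  337/80 371/100 557/100 51/10
  261/80 99/20 471/100 86/15
  43/12 261/80 1091/240 157/36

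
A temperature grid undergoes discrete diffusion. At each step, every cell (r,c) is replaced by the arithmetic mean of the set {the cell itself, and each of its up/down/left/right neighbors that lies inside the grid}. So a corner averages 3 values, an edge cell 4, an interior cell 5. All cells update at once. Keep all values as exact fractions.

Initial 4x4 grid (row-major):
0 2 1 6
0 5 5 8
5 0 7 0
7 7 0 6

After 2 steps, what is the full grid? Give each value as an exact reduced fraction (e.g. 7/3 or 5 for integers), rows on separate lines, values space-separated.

Answer: 31/18 257/120 157/40 53/12
257/120 169/50 73/20 101/20
499/120 161/50 453/100 18/5
77/18 589/120 129/40 49/12

Derivation:
After step 1:
  2/3 2 7/2 5
  5/2 12/5 26/5 19/4
  3 24/5 12/5 21/4
  19/3 7/2 5 2
After step 2:
  31/18 257/120 157/40 53/12
  257/120 169/50 73/20 101/20
  499/120 161/50 453/100 18/5
  77/18 589/120 129/40 49/12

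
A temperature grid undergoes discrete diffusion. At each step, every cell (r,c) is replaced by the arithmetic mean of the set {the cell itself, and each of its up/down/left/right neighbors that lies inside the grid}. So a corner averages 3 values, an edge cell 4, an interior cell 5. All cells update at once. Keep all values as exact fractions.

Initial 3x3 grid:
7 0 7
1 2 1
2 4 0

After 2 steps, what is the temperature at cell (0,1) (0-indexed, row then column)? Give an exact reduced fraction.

Step 1: cell (0,1) = 4
Step 2: cell (0,1) = 41/15
Full grid after step 2:
  29/9 41/15 55/18
  12/5 131/50 253/120
  22/9 19/10 37/18

Answer: 41/15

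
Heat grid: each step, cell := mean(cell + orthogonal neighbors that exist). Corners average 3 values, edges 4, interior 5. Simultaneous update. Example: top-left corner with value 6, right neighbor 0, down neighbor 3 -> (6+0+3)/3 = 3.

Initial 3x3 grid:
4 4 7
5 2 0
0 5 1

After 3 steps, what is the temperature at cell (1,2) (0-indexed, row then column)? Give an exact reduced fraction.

Answer: 20557/7200

Derivation:
Step 1: cell (1,2) = 5/2
Step 2: cell (1,2) = 341/120
Step 3: cell (1,2) = 20557/7200
Full grid after step 3:
  497/135 5621/1600 7327/2160
  46139/14400 9409/3000 20557/7200
  6287/2160 9391/3600 917/360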